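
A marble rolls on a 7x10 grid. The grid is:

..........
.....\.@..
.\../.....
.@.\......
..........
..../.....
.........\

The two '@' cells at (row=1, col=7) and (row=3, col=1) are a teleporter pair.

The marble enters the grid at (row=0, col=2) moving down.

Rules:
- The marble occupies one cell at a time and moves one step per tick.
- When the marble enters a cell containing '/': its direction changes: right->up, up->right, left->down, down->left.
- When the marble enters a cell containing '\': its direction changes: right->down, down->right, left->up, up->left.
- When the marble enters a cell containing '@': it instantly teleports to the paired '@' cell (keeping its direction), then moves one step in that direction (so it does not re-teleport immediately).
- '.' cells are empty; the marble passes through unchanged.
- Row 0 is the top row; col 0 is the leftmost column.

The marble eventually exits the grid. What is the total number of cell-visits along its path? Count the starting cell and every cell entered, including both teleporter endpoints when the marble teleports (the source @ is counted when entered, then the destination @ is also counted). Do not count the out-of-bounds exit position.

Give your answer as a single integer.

Step 1: enter (0,2), '.' pass, move down to (1,2)
Step 2: enter (1,2), '.' pass, move down to (2,2)
Step 3: enter (2,2), '.' pass, move down to (3,2)
Step 4: enter (3,2), '.' pass, move down to (4,2)
Step 5: enter (4,2), '.' pass, move down to (5,2)
Step 6: enter (5,2), '.' pass, move down to (6,2)
Step 7: enter (6,2), '.' pass, move down to (7,2)
Step 8: at (7,2) — EXIT via bottom edge, pos 2
Path length (cell visits): 7

Answer: 7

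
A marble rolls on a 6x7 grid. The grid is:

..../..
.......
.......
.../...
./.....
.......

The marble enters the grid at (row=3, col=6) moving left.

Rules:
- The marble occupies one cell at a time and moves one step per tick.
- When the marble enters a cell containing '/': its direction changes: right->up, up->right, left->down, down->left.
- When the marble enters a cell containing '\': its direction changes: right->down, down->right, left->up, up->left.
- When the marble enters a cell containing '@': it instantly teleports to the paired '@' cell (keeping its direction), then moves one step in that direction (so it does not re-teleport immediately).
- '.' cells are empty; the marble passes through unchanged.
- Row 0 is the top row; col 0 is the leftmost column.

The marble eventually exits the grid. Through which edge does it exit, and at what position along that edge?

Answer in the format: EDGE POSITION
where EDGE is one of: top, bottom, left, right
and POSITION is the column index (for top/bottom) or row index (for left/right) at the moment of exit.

Answer: bottom 3

Derivation:
Step 1: enter (3,6), '.' pass, move left to (3,5)
Step 2: enter (3,5), '.' pass, move left to (3,4)
Step 3: enter (3,4), '.' pass, move left to (3,3)
Step 4: enter (3,3), '/' deflects left->down, move down to (4,3)
Step 5: enter (4,3), '.' pass, move down to (5,3)
Step 6: enter (5,3), '.' pass, move down to (6,3)
Step 7: at (6,3) — EXIT via bottom edge, pos 3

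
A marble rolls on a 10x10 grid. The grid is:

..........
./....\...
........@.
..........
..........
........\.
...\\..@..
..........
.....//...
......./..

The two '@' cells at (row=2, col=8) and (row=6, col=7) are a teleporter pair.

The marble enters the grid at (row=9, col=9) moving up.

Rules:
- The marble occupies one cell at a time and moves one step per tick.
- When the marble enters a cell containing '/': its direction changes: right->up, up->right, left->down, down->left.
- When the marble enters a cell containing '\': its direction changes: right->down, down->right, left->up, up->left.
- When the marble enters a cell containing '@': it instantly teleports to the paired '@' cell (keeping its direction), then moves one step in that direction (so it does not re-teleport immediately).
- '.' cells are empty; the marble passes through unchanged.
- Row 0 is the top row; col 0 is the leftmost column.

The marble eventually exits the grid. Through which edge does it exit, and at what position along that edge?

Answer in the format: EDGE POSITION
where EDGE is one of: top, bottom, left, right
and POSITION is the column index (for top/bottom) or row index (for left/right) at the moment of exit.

Step 1: enter (9,9), '.' pass, move up to (8,9)
Step 2: enter (8,9), '.' pass, move up to (7,9)
Step 3: enter (7,9), '.' pass, move up to (6,9)
Step 4: enter (6,9), '.' pass, move up to (5,9)
Step 5: enter (5,9), '.' pass, move up to (4,9)
Step 6: enter (4,9), '.' pass, move up to (3,9)
Step 7: enter (3,9), '.' pass, move up to (2,9)
Step 8: enter (2,9), '.' pass, move up to (1,9)
Step 9: enter (1,9), '.' pass, move up to (0,9)
Step 10: enter (0,9), '.' pass, move up to (-1,9)
Step 11: at (-1,9) — EXIT via top edge, pos 9

Answer: top 9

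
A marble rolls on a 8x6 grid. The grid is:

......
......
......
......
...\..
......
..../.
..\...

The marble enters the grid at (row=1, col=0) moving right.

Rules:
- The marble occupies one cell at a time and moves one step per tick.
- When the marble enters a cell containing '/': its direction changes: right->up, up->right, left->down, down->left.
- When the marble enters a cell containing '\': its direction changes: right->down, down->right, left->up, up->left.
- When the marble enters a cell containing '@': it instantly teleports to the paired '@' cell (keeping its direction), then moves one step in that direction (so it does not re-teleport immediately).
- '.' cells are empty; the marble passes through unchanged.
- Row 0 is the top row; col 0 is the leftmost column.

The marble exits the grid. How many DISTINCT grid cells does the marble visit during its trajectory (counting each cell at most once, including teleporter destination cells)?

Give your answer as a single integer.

Step 1: enter (1,0), '.' pass, move right to (1,1)
Step 2: enter (1,1), '.' pass, move right to (1,2)
Step 3: enter (1,2), '.' pass, move right to (1,3)
Step 4: enter (1,3), '.' pass, move right to (1,4)
Step 5: enter (1,4), '.' pass, move right to (1,5)
Step 6: enter (1,5), '.' pass, move right to (1,6)
Step 7: at (1,6) — EXIT via right edge, pos 1
Distinct cells visited: 6 (path length 6)

Answer: 6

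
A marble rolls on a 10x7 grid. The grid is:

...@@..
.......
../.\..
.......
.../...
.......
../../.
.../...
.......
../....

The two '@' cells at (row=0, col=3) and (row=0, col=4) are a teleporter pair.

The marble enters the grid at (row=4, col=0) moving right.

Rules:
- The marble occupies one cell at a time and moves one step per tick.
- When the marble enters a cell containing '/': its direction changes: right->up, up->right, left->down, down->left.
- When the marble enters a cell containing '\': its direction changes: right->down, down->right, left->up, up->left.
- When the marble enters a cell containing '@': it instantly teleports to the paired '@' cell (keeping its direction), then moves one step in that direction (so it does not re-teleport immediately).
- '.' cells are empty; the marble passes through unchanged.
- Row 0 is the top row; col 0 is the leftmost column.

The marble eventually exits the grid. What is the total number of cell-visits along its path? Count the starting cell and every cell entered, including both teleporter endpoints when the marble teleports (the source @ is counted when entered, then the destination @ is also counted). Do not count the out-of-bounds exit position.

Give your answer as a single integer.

Step 1: enter (4,0), '.' pass, move right to (4,1)
Step 2: enter (4,1), '.' pass, move right to (4,2)
Step 3: enter (4,2), '.' pass, move right to (4,3)
Step 4: enter (4,3), '/' deflects right->up, move up to (3,3)
Step 5: enter (3,3), '.' pass, move up to (2,3)
Step 6: enter (2,3), '.' pass, move up to (1,3)
Step 7: enter (1,3), '.' pass, move up to (0,3)
Step 8: enter (0,3), '@' teleport (0,3)->(0,4), also enter (0,4), move up to (-1,4)
Step 9: at (-1,4) — EXIT via top edge, pos 4
Path length (cell visits): 9

Answer: 9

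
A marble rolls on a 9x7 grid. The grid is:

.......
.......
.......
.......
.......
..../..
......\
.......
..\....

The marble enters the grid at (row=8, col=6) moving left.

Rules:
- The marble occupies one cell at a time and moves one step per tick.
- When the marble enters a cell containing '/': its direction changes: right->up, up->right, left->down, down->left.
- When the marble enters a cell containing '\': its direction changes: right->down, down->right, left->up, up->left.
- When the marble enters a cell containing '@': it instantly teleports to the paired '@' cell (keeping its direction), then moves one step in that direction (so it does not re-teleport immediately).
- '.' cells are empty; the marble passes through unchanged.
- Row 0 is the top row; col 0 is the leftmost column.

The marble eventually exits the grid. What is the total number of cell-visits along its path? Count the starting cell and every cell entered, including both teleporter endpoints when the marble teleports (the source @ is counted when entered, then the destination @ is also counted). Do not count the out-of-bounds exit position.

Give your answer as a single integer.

Answer: 13

Derivation:
Step 1: enter (8,6), '.' pass, move left to (8,5)
Step 2: enter (8,5), '.' pass, move left to (8,4)
Step 3: enter (8,4), '.' pass, move left to (8,3)
Step 4: enter (8,3), '.' pass, move left to (8,2)
Step 5: enter (8,2), '\' deflects left->up, move up to (7,2)
Step 6: enter (7,2), '.' pass, move up to (6,2)
Step 7: enter (6,2), '.' pass, move up to (5,2)
Step 8: enter (5,2), '.' pass, move up to (4,2)
Step 9: enter (4,2), '.' pass, move up to (3,2)
Step 10: enter (3,2), '.' pass, move up to (2,2)
Step 11: enter (2,2), '.' pass, move up to (1,2)
Step 12: enter (1,2), '.' pass, move up to (0,2)
Step 13: enter (0,2), '.' pass, move up to (-1,2)
Step 14: at (-1,2) — EXIT via top edge, pos 2
Path length (cell visits): 13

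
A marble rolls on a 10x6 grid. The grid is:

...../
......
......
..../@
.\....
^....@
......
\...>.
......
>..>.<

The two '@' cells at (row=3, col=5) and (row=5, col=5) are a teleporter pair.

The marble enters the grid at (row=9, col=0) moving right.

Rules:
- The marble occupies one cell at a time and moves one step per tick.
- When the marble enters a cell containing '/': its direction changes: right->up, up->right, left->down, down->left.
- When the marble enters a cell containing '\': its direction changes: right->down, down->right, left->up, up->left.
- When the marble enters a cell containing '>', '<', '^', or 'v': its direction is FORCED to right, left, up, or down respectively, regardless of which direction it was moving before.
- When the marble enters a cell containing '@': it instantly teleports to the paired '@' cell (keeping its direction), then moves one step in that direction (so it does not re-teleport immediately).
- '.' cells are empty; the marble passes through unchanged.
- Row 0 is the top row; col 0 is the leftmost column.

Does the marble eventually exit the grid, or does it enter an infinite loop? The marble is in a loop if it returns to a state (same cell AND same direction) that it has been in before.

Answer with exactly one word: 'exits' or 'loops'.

Step 1: enter (9,0), '>' forces right->right, move right to (9,1)
Step 2: enter (9,1), '.' pass, move right to (9,2)
Step 3: enter (9,2), '.' pass, move right to (9,3)
Step 4: enter (9,3), '>' forces right->right, move right to (9,4)
Step 5: enter (9,4), '.' pass, move right to (9,5)
Step 6: enter (9,5), '<' forces right->left, move left to (9,4)
Step 7: enter (9,4), '.' pass, move left to (9,3)
Step 8: enter (9,3), '>' forces left->right, move right to (9,4)
Step 9: at (9,4) dir=right — LOOP DETECTED (seen before)

Answer: loops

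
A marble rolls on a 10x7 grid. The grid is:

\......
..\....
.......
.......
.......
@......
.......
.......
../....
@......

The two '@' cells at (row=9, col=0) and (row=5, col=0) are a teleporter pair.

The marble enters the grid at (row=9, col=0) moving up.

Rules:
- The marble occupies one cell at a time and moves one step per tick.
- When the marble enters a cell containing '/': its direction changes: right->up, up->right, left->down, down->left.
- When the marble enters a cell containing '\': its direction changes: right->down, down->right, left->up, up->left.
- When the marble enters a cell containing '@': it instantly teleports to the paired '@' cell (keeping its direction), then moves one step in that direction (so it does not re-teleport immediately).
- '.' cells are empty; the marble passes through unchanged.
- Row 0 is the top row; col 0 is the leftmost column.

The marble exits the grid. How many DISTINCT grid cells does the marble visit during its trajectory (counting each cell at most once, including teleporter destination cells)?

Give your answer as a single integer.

Answer: 7

Derivation:
Step 1: enter (9,0), '@' teleport (9,0)->(5,0), also enter (5,0), move up to (4,0)
Step 2: enter (4,0), '.' pass, move up to (3,0)
Step 3: enter (3,0), '.' pass, move up to (2,0)
Step 4: enter (2,0), '.' pass, move up to (1,0)
Step 5: enter (1,0), '.' pass, move up to (0,0)
Step 6: enter (0,0), '\' deflects up->left, move left to (0,-1)
Step 7: at (0,-1) — EXIT via left edge, pos 0
Distinct cells visited: 7 (path length 7)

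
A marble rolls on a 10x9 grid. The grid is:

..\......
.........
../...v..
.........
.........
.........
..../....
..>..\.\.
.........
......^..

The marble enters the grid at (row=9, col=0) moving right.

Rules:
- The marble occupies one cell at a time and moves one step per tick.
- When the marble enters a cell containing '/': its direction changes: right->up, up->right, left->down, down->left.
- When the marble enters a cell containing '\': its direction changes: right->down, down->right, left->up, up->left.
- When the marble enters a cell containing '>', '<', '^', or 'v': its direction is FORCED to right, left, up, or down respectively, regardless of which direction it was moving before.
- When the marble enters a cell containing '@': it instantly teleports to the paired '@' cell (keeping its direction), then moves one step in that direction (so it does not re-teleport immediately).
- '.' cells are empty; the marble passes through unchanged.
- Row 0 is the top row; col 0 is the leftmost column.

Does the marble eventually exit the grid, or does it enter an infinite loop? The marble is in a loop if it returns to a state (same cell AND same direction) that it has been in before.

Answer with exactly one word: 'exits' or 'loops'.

Step 1: enter (9,0), '.' pass, move right to (9,1)
Step 2: enter (9,1), '.' pass, move right to (9,2)
Step 3: enter (9,2), '.' pass, move right to (9,3)
Step 4: enter (9,3), '.' pass, move right to (9,4)
Step 5: enter (9,4), '.' pass, move right to (9,5)
Step 6: enter (9,5), '.' pass, move right to (9,6)
Step 7: enter (9,6), '^' forces right->up, move up to (8,6)
Step 8: enter (8,6), '.' pass, move up to (7,6)
Step 9: enter (7,6), '.' pass, move up to (6,6)
Step 10: enter (6,6), '.' pass, move up to (5,6)
Step 11: enter (5,6), '.' pass, move up to (4,6)
Step 12: enter (4,6), '.' pass, move up to (3,6)
Step 13: enter (3,6), '.' pass, move up to (2,6)
Step 14: enter (2,6), 'v' forces up->down, move down to (3,6)
Step 15: enter (3,6), '.' pass, move down to (4,6)
Step 16: enter (4,6), '.' pass, move down to (5,6)
Step 17: enter (5,6), '.' pass, move down to (6,6)
Step 18: enter (6,6), '.' pass, move down to (7,6)
Step 19: enter (7,6), '.' pass, move down to (8,6)
Step 20: enter (8,6), '.' pass, move down to (9,6)
Step 21: enter (9,6), '^' forces down->up, move up to (8,6)
Step 22: at (8,6) dir=up — LOOP DETECTED (seen before)

Answer: loops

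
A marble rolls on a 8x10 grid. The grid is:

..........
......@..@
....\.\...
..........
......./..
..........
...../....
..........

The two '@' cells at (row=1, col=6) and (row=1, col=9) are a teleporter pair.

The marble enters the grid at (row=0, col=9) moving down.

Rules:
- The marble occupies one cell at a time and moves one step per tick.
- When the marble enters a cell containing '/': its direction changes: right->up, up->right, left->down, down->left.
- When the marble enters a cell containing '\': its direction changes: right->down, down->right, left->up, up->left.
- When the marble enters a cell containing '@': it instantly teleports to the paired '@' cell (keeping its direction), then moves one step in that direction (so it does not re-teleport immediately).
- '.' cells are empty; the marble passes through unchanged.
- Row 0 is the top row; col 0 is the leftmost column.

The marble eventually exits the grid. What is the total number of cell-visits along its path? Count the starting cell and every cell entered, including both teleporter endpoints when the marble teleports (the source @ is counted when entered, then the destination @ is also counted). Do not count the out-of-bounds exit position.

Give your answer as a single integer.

Step 1: enter (0,9), '.' pass, move down to (1,9)
Step 2: enter (1,9), '@' teleport (1,9)->(1,6), also enter (1,6), move down to (2,6)
Step 3: enter (2,6), '\' deflects down->right, move right to (2,7)
Step 4: enter (2,7), '.' pass, move right to (2,8)
Step 5: enter (2,8), '.' pass, move right to (2,9)
Step 6: enter (2,9), '.' pass, move right to (2,10)
Step 7: at (2,10) — EXIT via right edge, pos 2
Path length (cell visits): 7

Answer: 7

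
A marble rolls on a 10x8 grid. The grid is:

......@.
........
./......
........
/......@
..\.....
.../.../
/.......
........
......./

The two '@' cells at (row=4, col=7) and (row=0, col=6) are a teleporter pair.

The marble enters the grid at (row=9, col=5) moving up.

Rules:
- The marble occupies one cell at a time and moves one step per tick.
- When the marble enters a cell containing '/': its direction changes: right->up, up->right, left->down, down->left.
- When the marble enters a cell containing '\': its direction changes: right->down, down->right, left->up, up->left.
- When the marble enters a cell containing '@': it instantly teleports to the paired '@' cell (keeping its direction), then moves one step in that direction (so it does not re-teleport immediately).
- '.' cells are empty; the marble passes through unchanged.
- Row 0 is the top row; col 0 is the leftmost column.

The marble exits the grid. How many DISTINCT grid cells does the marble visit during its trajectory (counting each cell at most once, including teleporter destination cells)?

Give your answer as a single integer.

Step 1: enter (9,5), '.' pass, move up to (8,5)
Step 2: enter (8,5), '.' pass, move up to (7,5)
Step 3: enter (7,5), '.' pass, move up to (6,5)
Step 4: enter (6,5), '.' pass, move up to (5,5)
Step 5: enter (5,5), '.' pass, move up to (4,5)
Step 6: enter (4,5), '.' pass, move up to (3,5)
Step 7: enter (3,5), '.' pass, move up to (2,5)
Step 8: enter (2,5), '.' pass, move up to (1,5)
Step 9: enter (1,5), '.' pass, move up to (0,5)
Step 10: enter (0,5), '.' pass, move up to (-1,5)
Step 11: at (-1,5) — EXIT via top edge, pos 5
Distinct cells visited: 10 (path length 10)

Answer: 10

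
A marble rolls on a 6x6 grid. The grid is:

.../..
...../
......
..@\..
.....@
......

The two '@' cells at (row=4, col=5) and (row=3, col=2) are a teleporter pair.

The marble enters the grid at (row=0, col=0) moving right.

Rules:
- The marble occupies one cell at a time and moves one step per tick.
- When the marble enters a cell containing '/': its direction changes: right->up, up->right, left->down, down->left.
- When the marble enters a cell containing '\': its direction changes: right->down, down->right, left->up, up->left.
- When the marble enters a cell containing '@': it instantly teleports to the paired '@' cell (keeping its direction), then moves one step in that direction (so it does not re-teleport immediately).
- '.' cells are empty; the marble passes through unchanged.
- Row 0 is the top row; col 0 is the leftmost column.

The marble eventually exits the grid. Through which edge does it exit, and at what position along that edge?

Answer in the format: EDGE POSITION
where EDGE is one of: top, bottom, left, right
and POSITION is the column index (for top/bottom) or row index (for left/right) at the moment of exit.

Step 1: enter (0,0), '.' pass, move right to (0,1)
Step 2: enter (0,1), '.' pass, move right to (0,2)
Step 3: enter (0,2), '.' pass, move right to (0,3)
Step 4: enter (0,3), '/' deflects right->up, move up to (-1,3)
Step 5: at (-1,3) — EXIT via top edge, pos 3

Answer: top 3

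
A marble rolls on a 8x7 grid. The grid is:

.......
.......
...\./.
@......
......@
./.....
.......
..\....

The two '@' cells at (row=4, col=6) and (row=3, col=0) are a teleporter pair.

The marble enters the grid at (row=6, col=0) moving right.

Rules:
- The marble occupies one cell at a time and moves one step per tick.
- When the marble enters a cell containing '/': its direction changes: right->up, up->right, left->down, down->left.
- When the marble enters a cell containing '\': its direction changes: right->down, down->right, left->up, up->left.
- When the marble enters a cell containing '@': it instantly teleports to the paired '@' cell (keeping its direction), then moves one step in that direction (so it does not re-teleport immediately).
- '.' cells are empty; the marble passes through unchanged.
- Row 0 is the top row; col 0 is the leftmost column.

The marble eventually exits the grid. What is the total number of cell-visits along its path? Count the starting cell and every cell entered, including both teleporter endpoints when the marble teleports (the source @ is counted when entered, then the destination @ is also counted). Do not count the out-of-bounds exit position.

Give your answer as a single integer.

Step 1: enter (6,0), '.' pass, move right to (6,1)
Step 2: enter (6,1), '.' pass, move right to (6,2)
Step 3: enter (6,2), '.' pass, move right to (6,3)
Step 4: enter (6,3), '.' pass, move right to (6,4)
Step 5: enter (6,4), '.' pass, move right to (6,5)
Step 6: enter (6,5), '.' pass, move right to (6,6)
Step 7: enter (6,6), '.' pass, move right to (6,7)
Step 8: at (6,7) — EXIT via right edge, pos 6
Path length (cell visits): 7

Answer: 7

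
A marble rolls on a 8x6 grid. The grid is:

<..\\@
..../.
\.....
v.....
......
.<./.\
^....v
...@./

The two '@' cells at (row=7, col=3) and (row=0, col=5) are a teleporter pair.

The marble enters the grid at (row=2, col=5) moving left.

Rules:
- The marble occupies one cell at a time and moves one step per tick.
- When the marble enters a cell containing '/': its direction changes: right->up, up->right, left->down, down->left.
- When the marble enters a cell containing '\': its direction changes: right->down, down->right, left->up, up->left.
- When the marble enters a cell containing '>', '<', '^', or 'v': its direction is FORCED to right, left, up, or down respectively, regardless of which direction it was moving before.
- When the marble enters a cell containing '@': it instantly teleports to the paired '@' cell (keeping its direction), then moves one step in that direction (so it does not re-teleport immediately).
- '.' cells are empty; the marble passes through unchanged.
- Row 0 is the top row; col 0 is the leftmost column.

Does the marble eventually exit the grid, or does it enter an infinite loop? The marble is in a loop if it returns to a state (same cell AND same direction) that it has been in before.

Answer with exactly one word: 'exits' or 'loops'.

Step 1: enter (2,5), '.' pass, move left to (2,4)
Step 2: enter (2,4), '.' pass, move left to (2,3)
Step 3: enter (2,3), '.' pass, move left to (2,2)
Step 4: enter (2,2), '.' pass, move left to (2,1)
Step 5: enter (2,1), '.' pass, move left to (2,0)
Step 6: enter (2,0), '\' deflects left->up, move up to (1,0)
Step 7: enter (1,0), '.' pass, move up to (0,0)
Step 8: enter (0,0), '<' forces up->left, move left to (0,-1)
Step 9: at (0,-1) — EXIT via left edge, pos 0

Answer: exits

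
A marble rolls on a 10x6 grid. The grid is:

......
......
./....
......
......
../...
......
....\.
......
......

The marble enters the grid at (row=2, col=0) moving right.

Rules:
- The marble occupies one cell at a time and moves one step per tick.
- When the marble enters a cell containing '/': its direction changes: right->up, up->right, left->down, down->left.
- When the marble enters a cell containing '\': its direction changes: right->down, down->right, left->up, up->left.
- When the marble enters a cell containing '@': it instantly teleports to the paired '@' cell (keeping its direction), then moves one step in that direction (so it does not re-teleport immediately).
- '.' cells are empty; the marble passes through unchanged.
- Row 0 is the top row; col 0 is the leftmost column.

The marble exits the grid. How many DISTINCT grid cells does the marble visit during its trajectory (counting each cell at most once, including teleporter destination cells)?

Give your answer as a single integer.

Answer: 4

Derivation:
Step 1: enter (2,0), '.' pass, move right to (2,1)
Step 2: enter (2,1), '/' deflects right->up, move up to (1,1)
Step 3: enter (1,1), '.' pass, move up to (0,1)
Step 4: enter (0,1), '.' pass, move up to (-1,1)
Step 5: at (-1,1) — EXIT via top edge, pos 1
Distinct cells visited: 4 (path length 4)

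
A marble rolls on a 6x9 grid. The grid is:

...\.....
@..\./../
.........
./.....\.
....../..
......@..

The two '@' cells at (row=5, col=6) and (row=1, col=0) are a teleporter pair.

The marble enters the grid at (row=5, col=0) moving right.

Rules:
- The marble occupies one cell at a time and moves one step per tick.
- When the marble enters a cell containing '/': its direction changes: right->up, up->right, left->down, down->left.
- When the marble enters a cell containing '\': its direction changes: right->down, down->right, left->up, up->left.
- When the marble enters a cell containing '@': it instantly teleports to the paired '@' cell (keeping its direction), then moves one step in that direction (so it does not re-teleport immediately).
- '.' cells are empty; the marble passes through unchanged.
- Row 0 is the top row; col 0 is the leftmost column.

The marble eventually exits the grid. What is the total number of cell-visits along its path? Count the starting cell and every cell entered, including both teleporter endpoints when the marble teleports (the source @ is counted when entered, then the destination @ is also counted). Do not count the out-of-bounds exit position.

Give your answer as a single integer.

Answer: 15

Derivation:
Step 1: enter (5,0), '.' pass, move right to (5,1)
Step 2: enter (5,1), '.' pass, move right to (5,2)
Step 3: enter (5,2), '.' pass, move right to (5,3)
Step 4: enter (5,3), '.' pass, move right to (5,4)
Step 5: enter (5,4), '.' pass, move right to (5,5)
Step 6: enter (5,5), '.' pass, move right to (5,6)
Step 7: enter (5,6), '@' teleport (5,6)->(1,0), also enter (1,0), move right to (1,1)
Step 8: enter (1,1), '.' pass, move right to (1,2)
Step 9: enter (1,2), '.' pass, move right to (1,3)
Step 10: enter (1,3), '\' deflects right->down, move down to (2,3)
Step 11: enter (2,3), '.' pass, move down to (3,3)
Step 12: enter (3,3), '.' pass, move down to (4,3)
Step 13: enter (4,3), '.' pass, move down to (5,3)
Step 14: enter (5,3), '.' pass, move down to (6,3)
Step 15: at (6,3) — EXIT via bottom edge, pos 3
Path length (cell visits): 15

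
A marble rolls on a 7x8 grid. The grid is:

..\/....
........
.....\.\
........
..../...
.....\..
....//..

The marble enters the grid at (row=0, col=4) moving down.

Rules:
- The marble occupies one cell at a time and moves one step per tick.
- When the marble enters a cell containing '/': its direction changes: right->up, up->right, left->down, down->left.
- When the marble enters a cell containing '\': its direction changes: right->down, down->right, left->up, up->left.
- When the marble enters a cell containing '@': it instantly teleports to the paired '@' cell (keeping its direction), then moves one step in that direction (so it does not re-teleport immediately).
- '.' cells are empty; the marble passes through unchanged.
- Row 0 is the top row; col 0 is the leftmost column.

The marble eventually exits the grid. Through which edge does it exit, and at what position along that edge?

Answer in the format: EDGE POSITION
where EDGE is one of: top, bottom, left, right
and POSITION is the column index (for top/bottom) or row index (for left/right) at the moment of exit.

Step 1: enter (0,4), '.' pass, move down to (1,4)
Step 2: enter (1,4), '.' pass, move down to (2,4)
Step 3: enter (2,4), '.' pass, move down to (3,4)
Step 4: enter (3,4), '.' pass, move down to (4,4)
Step 5: enter (4,4), '/' deflects down->left, move left to (4,3)
Step 6: enter (4,3), '.' pass, move left to (4,2)
Step 7: enter (4,2), '.' pass, move left to (4,1)
Step 8: enter (4,1), '.' pass, move left to (4,0)
Step 9: enter (4,0), '.' pass, move left to (4,-1)
Step 10: at (4,-1) — EXIT via left edge, pos 4

Answer: left 4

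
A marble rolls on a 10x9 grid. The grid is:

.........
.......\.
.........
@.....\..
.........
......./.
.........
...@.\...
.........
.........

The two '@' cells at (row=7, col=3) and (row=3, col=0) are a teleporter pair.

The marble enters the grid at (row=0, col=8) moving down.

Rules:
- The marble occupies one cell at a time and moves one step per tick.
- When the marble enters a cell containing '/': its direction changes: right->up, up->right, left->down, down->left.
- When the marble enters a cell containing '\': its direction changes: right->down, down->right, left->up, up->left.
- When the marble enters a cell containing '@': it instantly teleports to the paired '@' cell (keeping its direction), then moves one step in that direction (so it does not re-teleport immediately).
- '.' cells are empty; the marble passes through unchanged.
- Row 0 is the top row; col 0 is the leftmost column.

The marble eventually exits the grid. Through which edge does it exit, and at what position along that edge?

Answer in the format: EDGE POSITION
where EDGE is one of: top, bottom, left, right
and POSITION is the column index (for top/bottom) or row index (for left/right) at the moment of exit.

Step 1: enter (0,8), '.' pass, move down to (1,8)
Step 2: enter (1,8), '.' pass, move down to (2,8)
Step 3: enter (2,8), '.' pass, move down to (3,8)
Step 4: enter (3,8), '.' pass, move down to (4,8)
Step 5: enter (4,8), '.' pass, move down to (5,8)
Step 6: enter (5,8), '.' pass, move down to (6,8)
Step 7: enter (6,8), '.' pass, move down to (7,8)
Step 8: enter (7,8), '.' pass, move down to (8,8)
Step 9: enter (8,8), '.' pass, move down to (9,8)
Step 10: enter (9,8), '.' pass, move down to (10,8)
Step 11: at (10,8) — EXIT via bottom edge, pos 8

Answer: bottom 8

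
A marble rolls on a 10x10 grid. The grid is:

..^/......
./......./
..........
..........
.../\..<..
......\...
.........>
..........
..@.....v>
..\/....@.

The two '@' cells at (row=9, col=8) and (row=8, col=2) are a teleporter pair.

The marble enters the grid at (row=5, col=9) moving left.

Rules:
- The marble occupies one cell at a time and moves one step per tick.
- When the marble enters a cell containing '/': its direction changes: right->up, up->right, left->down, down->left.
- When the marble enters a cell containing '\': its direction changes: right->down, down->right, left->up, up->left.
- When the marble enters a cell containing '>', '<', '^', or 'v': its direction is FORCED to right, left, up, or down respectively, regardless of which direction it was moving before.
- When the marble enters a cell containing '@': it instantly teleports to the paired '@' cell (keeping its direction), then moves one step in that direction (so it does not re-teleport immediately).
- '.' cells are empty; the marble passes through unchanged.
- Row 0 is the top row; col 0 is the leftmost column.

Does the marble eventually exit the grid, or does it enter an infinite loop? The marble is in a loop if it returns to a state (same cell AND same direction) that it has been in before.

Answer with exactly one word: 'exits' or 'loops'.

Answer: exits

Derivation:
Step 1: enter (5,9), '.' pass, move left to (5,8)
Step 2: enter (5,8), '.' pass, move left to (5,7)
Step 3: enter (5,7), '.' pass, move left to (5,6)
Step 4: enter (5,6), '\' deflects left->up, move up to (4,6)
Step 5: enter (4,6), '.' pass, move up to (3,6)
Step 6: enter (3,6), '.' pass, move up to (2,6)
Step 7: enter (2,6), '.' pass, move up to (1,6)
Step 8: enter (1,6), '.' pass, move up to (0,6)
Step 9: enter (0,6), '.' pass, move up to (-1,6)
Step 10: at (-1,6) — EXIT via top edge, pos 6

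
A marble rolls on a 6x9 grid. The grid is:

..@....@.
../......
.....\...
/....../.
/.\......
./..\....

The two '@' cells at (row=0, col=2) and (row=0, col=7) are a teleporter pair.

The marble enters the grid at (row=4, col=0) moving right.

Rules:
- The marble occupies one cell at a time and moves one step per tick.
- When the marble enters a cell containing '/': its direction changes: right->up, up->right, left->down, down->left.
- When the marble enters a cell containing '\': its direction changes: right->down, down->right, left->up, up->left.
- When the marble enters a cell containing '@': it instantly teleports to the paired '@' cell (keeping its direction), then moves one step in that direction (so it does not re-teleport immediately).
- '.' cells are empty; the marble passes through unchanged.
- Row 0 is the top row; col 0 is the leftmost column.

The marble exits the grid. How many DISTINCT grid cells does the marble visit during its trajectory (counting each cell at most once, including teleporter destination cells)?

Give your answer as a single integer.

Step 1: enter (4,0), '/' deflects right->up, move up to (3,0)
Step 2: enter (3,0), '/' deflects up->right, move right to (3,1)
Step 3: enter (3,1), '.' pass, move right to (3,2)
Step 4: enter (3,2), '.' pass, move right to (3,3)
Step 5: enter (3,3), '.' pass, move right to (3,4)
Step 6: enter (3,4), '.' pass, move right to (3,5)
Step 7: enter (3,5), '.' pass, move right to (3,6)
Step 8: enter (3,6), '.' pass, move right to (3,7)
Step 9: enter (3,7), '/' deflects right->up, move up to (2,7)
Step 10: enter (2,7), '.' pass, move up to (1,7)
Step 11: enter (1,7), '.' pass, move up to (0,7)
Step 12: enter (0,7), '@' teleport (0,7)->(0,2), also enter (0,2), move up to (-1,2)
Step 13: at (-1,2) — EXIT via top edge, pos 2
Distinct cells visited: 13 (path length 13)

Answer: 13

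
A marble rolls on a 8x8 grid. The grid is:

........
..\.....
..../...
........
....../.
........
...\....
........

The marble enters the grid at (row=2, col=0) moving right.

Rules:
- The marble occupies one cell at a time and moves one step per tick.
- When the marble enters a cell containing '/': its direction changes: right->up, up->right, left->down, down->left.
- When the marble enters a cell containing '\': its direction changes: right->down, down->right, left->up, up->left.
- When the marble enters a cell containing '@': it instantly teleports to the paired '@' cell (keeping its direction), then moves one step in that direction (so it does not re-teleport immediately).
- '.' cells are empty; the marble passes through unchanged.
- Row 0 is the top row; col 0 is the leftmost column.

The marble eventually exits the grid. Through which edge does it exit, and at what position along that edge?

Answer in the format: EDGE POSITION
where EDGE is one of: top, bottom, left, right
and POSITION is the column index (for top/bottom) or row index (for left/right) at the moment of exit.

Step 1: enter (2,0), '.' pass, move right to (2,1)
Step 2: enter (2,1), '.' pass, move right to (2,2)
Step 3: enter (2,2), '.' pass, move right to (2,3)
Step 4: enter (2,3), '.' pass, move right to (2,4)
Step 5: enter (2,4), '/' deflects right->up, move up to (1,4)
Step 6: enter (1,4), '.' pass, move up to (0,4)
Step 7: enter (0,4), '.' pass, move up to (-1,4)
Step 8: at (-1,4) — EXIT via top edge, pos 4

Answer: top 4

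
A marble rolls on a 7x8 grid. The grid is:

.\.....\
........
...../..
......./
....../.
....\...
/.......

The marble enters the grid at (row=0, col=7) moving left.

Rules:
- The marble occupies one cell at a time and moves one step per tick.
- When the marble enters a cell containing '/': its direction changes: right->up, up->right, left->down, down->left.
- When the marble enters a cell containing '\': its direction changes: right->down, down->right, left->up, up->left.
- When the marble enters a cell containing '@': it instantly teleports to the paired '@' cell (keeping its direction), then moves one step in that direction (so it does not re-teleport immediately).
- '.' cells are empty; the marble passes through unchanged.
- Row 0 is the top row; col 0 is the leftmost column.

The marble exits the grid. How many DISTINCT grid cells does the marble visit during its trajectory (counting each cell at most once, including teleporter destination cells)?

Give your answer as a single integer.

Step 1: enter (0,7), '\' deflects left->up, move up to (-1,7)
Step 2: at (-1,7) — EXIT via top edge, pos 7
Distinct cells visited: 1 (path length 1)

Answer: 1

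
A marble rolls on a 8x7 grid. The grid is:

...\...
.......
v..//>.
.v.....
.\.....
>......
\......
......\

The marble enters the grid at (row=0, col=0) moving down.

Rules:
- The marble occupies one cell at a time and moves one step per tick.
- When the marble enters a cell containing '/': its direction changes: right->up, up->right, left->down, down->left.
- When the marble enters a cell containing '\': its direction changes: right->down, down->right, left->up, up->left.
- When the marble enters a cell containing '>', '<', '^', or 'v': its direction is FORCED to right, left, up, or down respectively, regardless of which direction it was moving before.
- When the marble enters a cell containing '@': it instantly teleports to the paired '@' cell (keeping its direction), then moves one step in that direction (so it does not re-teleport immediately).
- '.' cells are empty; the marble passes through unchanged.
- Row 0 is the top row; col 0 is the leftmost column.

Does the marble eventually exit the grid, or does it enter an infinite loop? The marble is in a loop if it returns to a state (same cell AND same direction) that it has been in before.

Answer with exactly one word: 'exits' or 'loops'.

Answer: exits

Derivation:
Step 1: enter (0,0), '.' pass, move down to (1,0)
Step 2: enter (1,0), '.' pass, move down to (2,0)
Step 3: enter (2,0), 'v' forces down->down, move down to (3,0)
Step 4: enter (3,0), '.' pass, move down to (4,0)
Step 5: enter (4,0), '.' pass, move down to (5,0)
Step 6: enter (5,0), '>' forces down->right, move right to (5,1)
Step 7: enter (5,1), '.' pass, move right to (5,2)
Step 8: enter (5,2), '.' pass, move right to (5,3)
Step 9: enter (5,3), '.' pass, move right to (5,4)
Step 10: enter (5,4), '.' pass, move right to (5,5)
Step 11: enter (5,5), '.' pass, move right to (5,6)
Step 12: enter (5,6), '.' pass, move right to (5,7)
Step 13: at (5,7) — EXIT via right edge, pos 5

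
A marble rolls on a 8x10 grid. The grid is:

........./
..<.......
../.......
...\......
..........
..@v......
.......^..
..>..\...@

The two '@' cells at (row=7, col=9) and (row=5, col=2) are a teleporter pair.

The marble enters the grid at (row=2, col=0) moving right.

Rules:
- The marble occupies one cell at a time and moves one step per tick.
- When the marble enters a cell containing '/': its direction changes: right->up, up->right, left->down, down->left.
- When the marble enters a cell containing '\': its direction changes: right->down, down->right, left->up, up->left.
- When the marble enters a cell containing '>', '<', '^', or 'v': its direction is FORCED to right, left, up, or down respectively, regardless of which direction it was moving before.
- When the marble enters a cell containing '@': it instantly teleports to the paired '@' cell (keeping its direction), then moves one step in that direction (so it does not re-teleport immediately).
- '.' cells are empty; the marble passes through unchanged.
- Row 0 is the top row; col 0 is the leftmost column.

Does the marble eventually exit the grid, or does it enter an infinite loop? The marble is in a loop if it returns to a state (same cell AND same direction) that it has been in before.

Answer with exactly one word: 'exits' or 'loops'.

Answer: exits

Derivation:
Step 1: enter (2,0), '.' pass, move right to (2,1)
Step 2: enter (2,1), '.' pass, move right to (2,2)
Step 3: enter (2,2), '/' deflects right->up, move up to (1,2)
Step 4: enter (1,2), '<' forces up->left, move left to (1,1)
Step 5: enter (1,1), '.' pass, move left to (1,0)
Step 6: enter (1,0), '.' pass, move left to (1,-1)
Step 7: at (1,-1) — EXIT via left edge, pos 1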